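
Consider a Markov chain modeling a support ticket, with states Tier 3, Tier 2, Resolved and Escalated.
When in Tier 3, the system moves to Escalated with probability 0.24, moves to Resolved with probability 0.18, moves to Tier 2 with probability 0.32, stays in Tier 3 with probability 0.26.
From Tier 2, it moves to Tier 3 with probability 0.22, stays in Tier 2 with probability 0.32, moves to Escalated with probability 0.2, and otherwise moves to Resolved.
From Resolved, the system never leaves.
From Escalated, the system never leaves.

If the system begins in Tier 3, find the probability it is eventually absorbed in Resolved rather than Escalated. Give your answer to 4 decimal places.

0.4750

Let h(s) be the probability of absorption at Resolved starting from transient state s. Then h(Resolved) = 1 and h(Escalated) = 0. By first-step analysis:
h(Tier 3) = 0.26·h(Tier 3) + 0.32·h(Tier 2) + 0.18·1 + 0.24·0
h(Tier 2) = 0.22·h(Tier 3) + 0.32·h(Tier 2) + 0.26·1 + 0.2·0
Solving: h(Tier 3) = 0.4750, h(Tier 2) = 0.5360.
Starting from Tier 3, the probability is 0.4750.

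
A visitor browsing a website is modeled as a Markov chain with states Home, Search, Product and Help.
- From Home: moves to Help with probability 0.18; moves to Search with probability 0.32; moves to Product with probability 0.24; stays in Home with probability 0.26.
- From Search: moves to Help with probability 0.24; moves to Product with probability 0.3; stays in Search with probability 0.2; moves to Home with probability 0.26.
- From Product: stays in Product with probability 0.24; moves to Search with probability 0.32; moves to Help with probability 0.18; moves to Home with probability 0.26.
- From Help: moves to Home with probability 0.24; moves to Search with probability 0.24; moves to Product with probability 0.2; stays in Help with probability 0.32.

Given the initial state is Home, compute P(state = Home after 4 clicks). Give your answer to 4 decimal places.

0.2555

Propagate the distribution vector 4 clicks from Home.
After 0 clicks: (1.0000, 0.0000, 0.0000, 0.0000)
After 1 click: (0.2600, 0.3200, 0.2400, 0.1800)
After 2 clicks: (0.2564, 0.2672, 0.2520, 0.2244)
After 3 clicks: (0.2555, 0.2700, 0.2471, 0.2274)
After 4 clicks: (0.2555, 0.2694, 0.2471, 0.2280)
P(in Home after 4 clicks) = 0.2555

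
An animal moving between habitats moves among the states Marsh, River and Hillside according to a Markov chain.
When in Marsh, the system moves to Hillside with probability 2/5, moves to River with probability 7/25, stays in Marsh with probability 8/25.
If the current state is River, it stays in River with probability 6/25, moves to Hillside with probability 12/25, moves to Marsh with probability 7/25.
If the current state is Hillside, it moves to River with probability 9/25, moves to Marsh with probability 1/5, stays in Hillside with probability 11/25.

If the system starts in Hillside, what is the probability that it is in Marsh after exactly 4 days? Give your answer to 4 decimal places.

Propagate the distribution vector 4 days from Hillside.
After 0 days: (0.0000, 0.0000, 1.0000)
After 1 day: (0.2000, 0.3600, 0.4400)
After 2 days: (0.2528, 0.3008, 0.4464)
After 3 days: (0.2544, 0.3037, 0.4419)
After 4 days: (0.2548, 0.3032, 0.4420)
P(in Marsh after 4 days) = 0.2548

0.2548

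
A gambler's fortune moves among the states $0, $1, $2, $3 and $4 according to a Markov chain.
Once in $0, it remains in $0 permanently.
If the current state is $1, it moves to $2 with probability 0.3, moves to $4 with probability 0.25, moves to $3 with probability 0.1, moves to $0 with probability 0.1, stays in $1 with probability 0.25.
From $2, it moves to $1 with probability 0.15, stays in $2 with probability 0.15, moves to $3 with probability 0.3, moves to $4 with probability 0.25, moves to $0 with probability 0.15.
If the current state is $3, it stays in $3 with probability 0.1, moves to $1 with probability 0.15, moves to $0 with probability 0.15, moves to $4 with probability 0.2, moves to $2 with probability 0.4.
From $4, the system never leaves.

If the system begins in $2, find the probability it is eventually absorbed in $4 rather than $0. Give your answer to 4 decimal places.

Let h(s) be the probability of absorption at $4 starting from transient state s. Then h($4) = 1 and h($0) = 0. By first-step analysis:
h($1) = 0.1·0 + 0.25·h($1) + 0.3·h($2) + 0.1·h($3) + 0.25·1
h($2) = 0.15·0 + 0.15·h($1) + 0.15·h($2) + 0.3·h($3) + 0.25·1
h($3) = 0.15·0 + 0.15·h($1) + 0.4·h($2) + 0.1·h($3) + 0.2·1
Solving: h($1) = 0.6661, h($2) = 0.6277, h($3) = 0.6122.
Starting from $2, the probability is 0.6277.

0.6277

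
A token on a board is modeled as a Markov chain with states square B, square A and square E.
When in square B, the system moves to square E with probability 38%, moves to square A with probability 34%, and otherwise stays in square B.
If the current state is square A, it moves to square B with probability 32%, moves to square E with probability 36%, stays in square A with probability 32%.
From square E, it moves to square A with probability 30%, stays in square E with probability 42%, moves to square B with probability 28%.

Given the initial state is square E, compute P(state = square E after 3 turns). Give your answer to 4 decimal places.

0.3893

Propagate the distribution vector 3 turns from square E.
After 0 turns: (0.0000, 0.0000, 1.0000)
After 1 turn: (0.2800, 0.3000, 0.4200)
After 2 turns: (0.2920, 0.3172, 0.3908)
After 3 turns: (0.2927, 0.3180, 0.3893)
P(in square E after 3 turns) = 0.3893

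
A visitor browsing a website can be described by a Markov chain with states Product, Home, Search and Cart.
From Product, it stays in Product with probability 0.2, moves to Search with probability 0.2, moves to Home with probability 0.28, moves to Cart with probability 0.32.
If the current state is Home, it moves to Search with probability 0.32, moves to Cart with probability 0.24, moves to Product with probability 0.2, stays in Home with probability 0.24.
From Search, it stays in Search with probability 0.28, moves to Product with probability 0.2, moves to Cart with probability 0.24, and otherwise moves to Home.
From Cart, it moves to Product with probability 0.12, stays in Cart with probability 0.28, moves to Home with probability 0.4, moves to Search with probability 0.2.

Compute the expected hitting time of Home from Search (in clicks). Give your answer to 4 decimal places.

3.2073

Let t(s) be the expected number of clicks to first reach Home from state s, with t(Home) = 0. Conditioning on the first click:
t(Product) = 1 + 0.2·t(Product) + 0.2·t(Search) + 0.32·t(Cart)
t(Search) = 1 + 0.2·t(Product) + 0.28·t(Search) + 0.24·t(Cart)
t(Cart) = 1 + 0.12·t(Product) + 0.2·t(Search) + 0.28·t(Cart)
Solving: t(Product) = 3.1754, t(Search) = 3.2073, t(Cart) = 2.8090.
Expected clicks from Search to Home: 3.2073.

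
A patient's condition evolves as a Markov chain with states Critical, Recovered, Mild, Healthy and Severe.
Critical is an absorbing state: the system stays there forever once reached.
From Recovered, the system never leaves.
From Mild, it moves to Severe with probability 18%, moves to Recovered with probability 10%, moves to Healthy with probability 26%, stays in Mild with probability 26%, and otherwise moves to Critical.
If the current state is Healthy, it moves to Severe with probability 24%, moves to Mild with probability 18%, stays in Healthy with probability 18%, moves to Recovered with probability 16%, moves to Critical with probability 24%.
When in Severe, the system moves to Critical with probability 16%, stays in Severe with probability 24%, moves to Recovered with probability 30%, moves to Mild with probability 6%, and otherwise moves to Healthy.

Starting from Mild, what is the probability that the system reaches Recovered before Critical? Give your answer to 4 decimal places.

Let h(s) be the probability of absorption at Recovered starting from transient state s. Then h(Recovered) = 1 and h(Critical) = 0. By first-step analysis:
h(Mild) = 0.2·0 + 0.1·1 + 0.26·h(Mild) + 0.26·h(Healthy) + 0.18·h(Severe)
h(Healthy) = 0.24·0 + 0.16·1 + 0.18·h(Mild) + 0.18·h(Healthy) + 0.24·h(Severe)
h(Severe) = 0.16·0 + 0.3·1 + 0.06·h(Mild) + 0.24·h(Healthy) + 0.24·h(Severe)
Solving: h(Mild) = 0.4360, h(Healthy) = 0.4588, h(Severe) = 0.5741.
Starting from Mild, the probability is 0.4360.

0.4360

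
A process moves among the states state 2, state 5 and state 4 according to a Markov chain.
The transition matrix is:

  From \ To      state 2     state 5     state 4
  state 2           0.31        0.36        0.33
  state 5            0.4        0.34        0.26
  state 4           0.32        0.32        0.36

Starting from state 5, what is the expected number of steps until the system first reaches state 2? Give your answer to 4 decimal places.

Let t(s) be the expected number of steps to first reach state 2 from state s, with t(state 2) = 0. Conditioning on the first step:
t(state 5) = 1 + 0.34·t(state 5) + 0.26·t(state 4)
t(state 4) = 1 + 0.32·t(state 5) + 0.36·t(state 4)
Solving: t(state 5) = 2.6533, t(state 4) = 2.8892.
Expected steps from state 5 to state 2: 2.6533.

2.6533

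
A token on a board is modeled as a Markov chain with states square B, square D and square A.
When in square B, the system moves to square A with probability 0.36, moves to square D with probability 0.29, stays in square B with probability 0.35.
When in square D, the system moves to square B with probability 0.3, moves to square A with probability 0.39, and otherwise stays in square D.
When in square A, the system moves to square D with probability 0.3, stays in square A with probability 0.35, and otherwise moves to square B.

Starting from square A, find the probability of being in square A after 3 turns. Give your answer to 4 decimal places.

0.3653

Propagate the distribution vector 3 turns from square A.
After 0 turns: (0.0000, 0.0000, 1.0000)
After 1 turn: (0.3500, 0.3000, 0.3500)
After 2 turns: (0.3350, 0.2995, 0.3655)
After 3 turns: (0.3350, 0.2996, 0.3653)
P(in square A after 3 turns) = 0.3653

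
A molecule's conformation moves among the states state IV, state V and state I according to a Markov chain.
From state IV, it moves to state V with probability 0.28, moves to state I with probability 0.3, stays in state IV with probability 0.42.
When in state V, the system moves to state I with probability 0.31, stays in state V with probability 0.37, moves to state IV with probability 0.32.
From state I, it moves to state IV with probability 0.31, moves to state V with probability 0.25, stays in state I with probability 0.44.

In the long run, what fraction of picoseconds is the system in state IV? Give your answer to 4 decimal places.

Let the stationary distribution be π with π = πP and π_1 + π_2 + π_3 = 1.
π_1 = 0.42·π_1 + 0.32·π_2 + 0.31·π_3
π_2 = 0.28·π_1 + 0.37·π_2 + 0.25·π_3
Solving with the normalization constraint gives π = (0.3516, 0.2961, 0.3523).
So the stationary probability of state IV is 0.3516.

0.3516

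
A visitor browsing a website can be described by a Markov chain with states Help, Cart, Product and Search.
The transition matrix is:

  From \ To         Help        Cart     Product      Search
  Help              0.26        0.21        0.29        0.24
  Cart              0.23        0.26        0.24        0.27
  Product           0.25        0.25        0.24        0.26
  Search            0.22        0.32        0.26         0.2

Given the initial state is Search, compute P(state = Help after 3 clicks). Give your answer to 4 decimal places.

0.2398

Propagate the distribution vector 3 clicks from Search.
After 0 clicks: (0.0000, 0.0000, 0.0000, 1.0000)
After 1 click: (0.2200, 0.3200, 0.2600, 0.2000)
After 2 clicks: (0.2398, 0.2584, 0.2550, 0.2468)
After 3 clicks: (0.2398, 0.2603, 0.2569, 0.2430)
P(in Help after 3 clicks) = 0.2398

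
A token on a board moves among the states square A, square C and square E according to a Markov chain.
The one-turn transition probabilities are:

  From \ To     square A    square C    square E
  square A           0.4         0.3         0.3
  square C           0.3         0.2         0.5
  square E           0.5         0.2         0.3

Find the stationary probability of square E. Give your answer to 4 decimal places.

Let the stationary distribution be π with π = πP and π_1 + π_2 + π_3 = 1.
π_1 = 0.4·π_1 + 0.3·π_2 + 0.5·π_3
π_2 = 0.3·π_1 + 0.2·π_2 + 0.2·π_3
Solving with the normalization constraint gives π = (0.4107, 0.2411, 0.3482).
So the stationary probability of square E is 0.3482.

0.3482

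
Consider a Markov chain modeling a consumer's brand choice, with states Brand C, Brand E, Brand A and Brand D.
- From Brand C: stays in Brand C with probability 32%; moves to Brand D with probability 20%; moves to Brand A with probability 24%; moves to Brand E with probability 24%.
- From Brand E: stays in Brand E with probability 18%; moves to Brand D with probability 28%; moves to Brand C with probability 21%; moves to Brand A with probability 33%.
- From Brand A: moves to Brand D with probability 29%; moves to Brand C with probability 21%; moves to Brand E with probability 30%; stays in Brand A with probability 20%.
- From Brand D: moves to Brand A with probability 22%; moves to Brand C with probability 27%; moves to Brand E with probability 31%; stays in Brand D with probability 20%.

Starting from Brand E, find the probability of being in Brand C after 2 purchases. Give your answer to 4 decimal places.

Propagate the distribution vector 2 purchases from Brand E.
After 0 purchases: (0.0000, 1.0000, 0.0000, 0.0000)
After 1 purchase: (0.2100, 0.1800, 0.3300, 0.2800)
After 2 purchases: (0.2499, 0.2686, 0.2374, 0.2441)
P(in Brand C after 2 purchases) = 0.2499

0.2499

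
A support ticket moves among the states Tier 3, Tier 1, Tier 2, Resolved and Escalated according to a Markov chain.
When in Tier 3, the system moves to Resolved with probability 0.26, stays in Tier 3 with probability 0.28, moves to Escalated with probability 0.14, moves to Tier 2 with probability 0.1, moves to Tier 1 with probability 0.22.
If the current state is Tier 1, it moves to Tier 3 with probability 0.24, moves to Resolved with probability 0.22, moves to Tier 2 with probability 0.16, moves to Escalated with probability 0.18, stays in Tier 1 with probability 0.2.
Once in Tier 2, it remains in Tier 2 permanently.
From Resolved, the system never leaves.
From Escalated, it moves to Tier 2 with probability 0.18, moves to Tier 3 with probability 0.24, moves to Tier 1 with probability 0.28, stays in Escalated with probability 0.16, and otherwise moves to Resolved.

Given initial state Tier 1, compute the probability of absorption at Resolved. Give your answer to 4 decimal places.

0.5936

Let h(s) be the probability of absorption at Resolved starting from transient state s. Then h(Resolved) = 1 and h(Tier 2) = 0. By first-step analysis:
h(Tier 3) = 0.28·h(Tier 3) + 0.22·h(Tier 1) + 0.1·0 + 0.26·1 + 0.14·h(Escalated)
h(Tier 1) = 0.24·h(Tier 3) + 0.2·h(Tier 1) + 0.16·0 + 0.22·1 + 0.18·h(Escalated)
h(Escalated) = 0.24·h(Tier 3) + 0.28·h(Tier 1) + 0.18·0 + 0.14·1 + 0.16·h(Escalated)
Solving: h(Tier 3) = 0.6495, h(Tier 1) = 0.5936, h(Escalated) = 0.5501.
Starting from Tier 1, the probability is 0.5936.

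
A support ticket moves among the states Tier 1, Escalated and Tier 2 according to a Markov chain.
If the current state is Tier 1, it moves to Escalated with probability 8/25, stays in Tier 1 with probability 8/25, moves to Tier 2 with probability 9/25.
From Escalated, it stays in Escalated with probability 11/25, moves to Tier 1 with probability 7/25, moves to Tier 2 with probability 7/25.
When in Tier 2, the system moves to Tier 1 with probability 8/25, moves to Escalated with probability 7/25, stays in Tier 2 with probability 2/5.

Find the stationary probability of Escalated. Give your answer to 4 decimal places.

0.3479

Let the stationary distribution be π with π = πP and π_1 + π_2 + π_3 = 1.
π_1 = 0.32·π_1 + 0.28·π_2 + 0.32·π_3
π_2 = 0.32·π_1 + 0.44·π_2 + 0.28·π_3
Solving with the normalization constraint gives π = (0.3061, 0.3479, 0.3460).
So the stationary probability of Escalated is 0.3479.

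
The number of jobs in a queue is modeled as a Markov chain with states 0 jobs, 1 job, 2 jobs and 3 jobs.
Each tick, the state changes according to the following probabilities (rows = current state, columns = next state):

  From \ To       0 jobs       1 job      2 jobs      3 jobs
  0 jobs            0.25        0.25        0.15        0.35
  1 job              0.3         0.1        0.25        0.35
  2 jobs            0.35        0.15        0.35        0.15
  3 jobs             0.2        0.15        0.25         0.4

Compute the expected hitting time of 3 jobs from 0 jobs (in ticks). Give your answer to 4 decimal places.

Let t(s) be the expected number of ticks to first reach 3 jobs from state s, with t(3 jobs) = 0. Conditioning on the first tick:
t(0 jobs) = 1 + 0.25·t(0 jobs) + 0.25·t(1 job) + 0.15·t(2 jobs)
t(1 job) = 1 + 0.3·t(0 jobs) + 0.1·t(1 job) + 0.25·t(2 jobs)
t(2 jobs) = 1 + 0.35·t(0 jobs) + 0.15·t(1 job) + 0.35·t(2 jobs)
Solving: t(0 jobs) = 3.2517, t(1 job) = 3.3217, t(2 jobs) = 4.0559.
Expected ticks from 0 jobs to 3 jobs: 3.2517.

3.2517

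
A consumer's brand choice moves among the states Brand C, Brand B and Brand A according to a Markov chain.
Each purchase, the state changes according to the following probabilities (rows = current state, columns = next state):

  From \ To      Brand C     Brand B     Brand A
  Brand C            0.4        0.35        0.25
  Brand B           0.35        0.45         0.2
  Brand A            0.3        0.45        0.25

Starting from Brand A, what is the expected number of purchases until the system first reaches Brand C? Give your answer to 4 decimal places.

3.1008

Let t(s) be the expected number of purchases to first reach Brand C from state s, with t(Brand C) = 0. Conditioning on the first purchase:
t(Brand B) = 1 + 0.45·t(Brand B) + 0.2·t(Brand A)
t(Brand A) = 1 + 0.45·t(Brand B) + 0.25·t(Brand A)
Solving: t(Brand B) = 2.9457, t(Brand A) = 3.1008.
Expected purchases from Brand A to Brand C: 3.1008.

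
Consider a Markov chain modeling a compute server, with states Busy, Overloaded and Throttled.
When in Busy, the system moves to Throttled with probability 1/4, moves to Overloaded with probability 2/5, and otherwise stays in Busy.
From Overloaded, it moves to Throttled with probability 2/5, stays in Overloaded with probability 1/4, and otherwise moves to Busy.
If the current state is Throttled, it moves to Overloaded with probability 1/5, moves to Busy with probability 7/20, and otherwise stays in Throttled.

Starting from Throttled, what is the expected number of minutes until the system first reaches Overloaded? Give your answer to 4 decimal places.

3.7037

Let t(s) be the expected number of minutes to first reach Overloaded from state s, with t(Overloaded) = 0. Conditioning on the first minute:
t(Busy) = 1 + 0.35·t(Busy) + 0.25·t(Throttled)
t(Throttled) = 1 + 0.35·t(Busy) + 0.45·t(Throttled)
Solving: t(Busy) = 2.9630, t(Throttled) = 3.7037.
Expected minutes from Throttled to Overloaded: 3.7037.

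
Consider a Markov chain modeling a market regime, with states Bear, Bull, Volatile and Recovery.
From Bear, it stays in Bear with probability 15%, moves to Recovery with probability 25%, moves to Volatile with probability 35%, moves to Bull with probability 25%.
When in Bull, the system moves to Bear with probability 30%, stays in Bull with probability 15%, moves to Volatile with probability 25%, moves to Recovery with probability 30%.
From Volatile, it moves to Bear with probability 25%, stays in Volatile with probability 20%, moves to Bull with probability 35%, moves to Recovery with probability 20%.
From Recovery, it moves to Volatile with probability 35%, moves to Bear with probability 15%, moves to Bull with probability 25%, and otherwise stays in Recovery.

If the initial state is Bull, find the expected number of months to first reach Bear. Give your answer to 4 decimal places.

4.0363

Let t(s) be the expected number of months to first reach Bear from state s, with t(Bear) = 0. Conditioning on the first month:
t(Bull) = 1 + 0.15·t(Bull) + 0.25·t(Volatile) + 0.3·t(Recovery)
t(Volatile) = 1 + 0.35·t(Bull) + 0.2·t(Volatile) + 0.2·t(Recovery)
t(Recovery) = 1 + 0.25·t(Bull) + 0.35·t(Volatile) + 0.25·t(Recovery)
Solving: t(Bull) = 4.0363, t(Volatile) = 4.1723, t(Recovery) = 4.6259.
Expected months from Bull to Bear: 4.0363.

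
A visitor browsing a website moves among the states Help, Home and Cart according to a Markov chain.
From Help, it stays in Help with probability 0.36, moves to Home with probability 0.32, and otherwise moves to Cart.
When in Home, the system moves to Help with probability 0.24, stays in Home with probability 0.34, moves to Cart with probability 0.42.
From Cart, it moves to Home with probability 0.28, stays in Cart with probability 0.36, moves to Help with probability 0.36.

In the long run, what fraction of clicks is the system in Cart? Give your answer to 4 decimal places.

Let the stationary distribution be π with π = πP and π_1 + π_2 + π_3 = 1.
π_1 = 0.36·π_1 + 0.24·π_2 + 0.36·π_3
π_2 = 0.32·π_1 + 0.34·π_2 + 0.28·π_3
Solving with the normalization constraint gives π = (0.3226, 0.3116, 0.3658).
So the stationary probability of Cart is 0.3658.

0.3658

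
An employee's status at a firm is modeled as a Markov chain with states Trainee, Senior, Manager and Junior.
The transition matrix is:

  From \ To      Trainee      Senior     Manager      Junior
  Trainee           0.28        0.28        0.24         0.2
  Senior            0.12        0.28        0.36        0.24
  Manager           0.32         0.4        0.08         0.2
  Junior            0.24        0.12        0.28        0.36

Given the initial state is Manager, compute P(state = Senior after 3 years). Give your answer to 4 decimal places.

Propagate the distribution vector 3 years from Manager.
After 0 years: (0.0000, 0.0000, 1.0000, 0.0000)
After 1 year: (0.3200, 0.4000, 0.0800, 0.2000)
After 2 years: (0.2112, 0.2576, 0.2832, 0.2480)
After 3 years: (0.2402, 0.2743, 0.2355, 0.2500)
P(in Senior after 3 years) = 0.2743

0.2743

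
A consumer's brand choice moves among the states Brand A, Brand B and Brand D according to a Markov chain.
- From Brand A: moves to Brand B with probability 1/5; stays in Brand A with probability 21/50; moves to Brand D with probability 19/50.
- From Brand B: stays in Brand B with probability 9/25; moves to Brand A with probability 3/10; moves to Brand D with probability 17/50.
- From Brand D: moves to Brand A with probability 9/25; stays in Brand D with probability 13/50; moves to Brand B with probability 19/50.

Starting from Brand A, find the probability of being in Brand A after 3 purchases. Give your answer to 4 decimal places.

Propagate the distribution vector 3 purchases from Brand A.
After 0 purchases: (1.0000, 0.0000, 0.0000)
After 1 purchase: (0.4200, 0.2000, 0.3800)
After 2 purchases: (0.3732, 0.3004, 0.3264)
After 3 purchases: (0.3644, 0.3068, 0.3288)
P(in Brand A after 3 purchases) = 0.3644

0.3644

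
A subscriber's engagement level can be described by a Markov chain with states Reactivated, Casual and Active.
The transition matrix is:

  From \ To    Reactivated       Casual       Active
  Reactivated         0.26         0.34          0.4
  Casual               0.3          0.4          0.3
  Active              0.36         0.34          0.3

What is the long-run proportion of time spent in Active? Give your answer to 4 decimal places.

0.3308

Let the stationary distribution be π with π = πP and π_1 + π_2 + π_3 = 1.
π_1 = 0.26·π_1 + 0.3·π_2 + 0.36·π_3
π_2 = 0.34·π_1 + 0.4·π_2 + 0.34·π_3
Solving with the normalization constraint gives π = (0.3075, 0.3617, 0.3308).
So the stationary probability of Active is 0.3308.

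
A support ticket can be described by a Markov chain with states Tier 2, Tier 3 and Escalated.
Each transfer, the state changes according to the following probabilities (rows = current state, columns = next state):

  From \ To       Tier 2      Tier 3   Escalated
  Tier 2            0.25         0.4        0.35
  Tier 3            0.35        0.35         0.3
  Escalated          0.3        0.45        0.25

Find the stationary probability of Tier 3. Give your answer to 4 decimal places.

Let the stationary distribution be π with π = πP and π_1 + π_2 + π_3 = 1.
π_1 = 0.25·π_1 + 0.35·π_2 + 0.3·π_3
π_2 = 0.4·π_1 + 0.35·π_2 + 0.45·π_3
Solving with the normalization constraint gives π = (0.3045, 0.3952, 0.3002).
So the stationary probability of Tier 3 is 0.3952.

0.3952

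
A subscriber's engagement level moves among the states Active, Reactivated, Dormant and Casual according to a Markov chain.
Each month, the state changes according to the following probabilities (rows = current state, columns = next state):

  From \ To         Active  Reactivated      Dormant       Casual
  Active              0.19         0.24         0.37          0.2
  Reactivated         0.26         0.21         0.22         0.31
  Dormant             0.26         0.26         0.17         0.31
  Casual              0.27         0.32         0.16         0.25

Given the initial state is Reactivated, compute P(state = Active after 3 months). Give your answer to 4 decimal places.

Propagate the distribution vector 3 months from Reactivated.
After 0 months: (0.0000, 1.0000, 0.0000, 0.0000)
After 1 month: (0.2600, 0.2100, 0.2200, 0.3100)
After 2 months: (0.2449, 0.2629, 0.2294, 0.2628)
After 3 months: (0.2455, 0.2577, 0.2295, 0.2673)
P(in Active after 3 months) = 0.2455

0.2455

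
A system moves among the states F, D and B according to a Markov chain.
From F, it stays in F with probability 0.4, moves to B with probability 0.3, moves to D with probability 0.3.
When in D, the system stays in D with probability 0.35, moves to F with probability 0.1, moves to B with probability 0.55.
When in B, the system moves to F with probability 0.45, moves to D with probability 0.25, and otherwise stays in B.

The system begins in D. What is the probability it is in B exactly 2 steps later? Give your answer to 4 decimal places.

0.3875

Sum over the intermediate state after 1 step:
P = P(D→F)·P(F→B) + P(D→D)·P(D→B) + P(D→B)·P(B→B)
  = 0.1×0.3 + 0.35×0.55 + 0.55×0.3
  = 0.0300 + 0.1925 + 0.1650 = 0.3875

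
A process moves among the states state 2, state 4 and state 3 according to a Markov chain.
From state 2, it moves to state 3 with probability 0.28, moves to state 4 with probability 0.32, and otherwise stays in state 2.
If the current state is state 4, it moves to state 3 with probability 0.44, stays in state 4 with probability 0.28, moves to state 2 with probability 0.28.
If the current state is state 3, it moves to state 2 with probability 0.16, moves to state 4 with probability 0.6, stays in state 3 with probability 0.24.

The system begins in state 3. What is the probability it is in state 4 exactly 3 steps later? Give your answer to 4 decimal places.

0.4081

Propagate the distribution vector 3 steps from state 3.
After 0 steps: (0.0000, 0.0000, 1.0000)
After 1 step: (0.1600, 0.6000, 0.2400)
After 2 steps: (0.2704, 0.3632, 0.3664)
After 3 steps: (0.2685, 0.4081, 0.3235)
P(in state 4 after 3 steps) = 0.4081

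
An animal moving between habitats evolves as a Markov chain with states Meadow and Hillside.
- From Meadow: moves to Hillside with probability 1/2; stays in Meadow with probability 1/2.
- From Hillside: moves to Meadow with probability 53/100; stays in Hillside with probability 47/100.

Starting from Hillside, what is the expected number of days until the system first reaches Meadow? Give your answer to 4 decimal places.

1.8868

Let t(s) be the expected number of days to first reach Meadow from state s, with t(Meadow) = 0. Conditioning on the first day:
t(Hillside) = 1 + 0.47·t(Hillside)
Solving: t(Hillside) = 1.8868.
Expected days from Hillside to Meadow: 1.8868.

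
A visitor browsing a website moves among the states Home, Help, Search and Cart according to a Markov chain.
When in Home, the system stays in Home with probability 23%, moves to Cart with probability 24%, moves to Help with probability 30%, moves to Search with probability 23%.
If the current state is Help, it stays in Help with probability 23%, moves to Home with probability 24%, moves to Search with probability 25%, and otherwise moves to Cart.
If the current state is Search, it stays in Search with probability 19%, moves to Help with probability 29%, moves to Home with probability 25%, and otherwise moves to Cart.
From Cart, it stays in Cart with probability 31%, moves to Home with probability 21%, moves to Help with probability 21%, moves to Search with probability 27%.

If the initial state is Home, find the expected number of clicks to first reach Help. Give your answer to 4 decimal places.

Let t(s) be the expected number of clicks to first reach Help from state s, with t(Help) = 0. Conditioning on the first click:
t(Home) = 1 + 0.23·t(Home) + 0.23·t(Search) + 0.24·t(Cart)
t(Search) = 1 + 0.25·t(Home) + 0.19·t(Search) + 0.27·t(Cart)
t(Cart) = 1 + 0.21·t(Home) + 0.27·t(Search) + 0.31·t(Cart)
Solving: t(Home) = 3.6525, t(Search) = 3.6978, t(Cart) = 4.0079.
Expected clicks from Home to Help: 3.6525.

3.6525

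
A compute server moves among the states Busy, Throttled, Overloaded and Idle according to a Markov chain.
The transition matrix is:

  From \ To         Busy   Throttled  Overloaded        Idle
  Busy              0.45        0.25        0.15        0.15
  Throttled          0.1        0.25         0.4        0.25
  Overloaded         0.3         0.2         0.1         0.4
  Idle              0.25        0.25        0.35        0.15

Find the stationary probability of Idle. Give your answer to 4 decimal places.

0.2348

Let the stationary distribution be π with π = πP and π_1 + π_2 + π_3 + π_4 = 1.
π_1 = 0.45·π_1 + 0.1·π_2 + 0.3·π_3 + 0.25·π_4
π_2 = 0.25·π_1 + 0.25·π_2 + 0.2·π_3 + 0.25·π_4
π_3 = 0.15·π_1 + 0.4·π_2 + 0.1·π_3 + 0.35·π_4
Solving with the normalization constraint gives π = (0.2832, 0.2378, 0.2442, 0.2348).
So the stationary probability of Idle is 0.2348.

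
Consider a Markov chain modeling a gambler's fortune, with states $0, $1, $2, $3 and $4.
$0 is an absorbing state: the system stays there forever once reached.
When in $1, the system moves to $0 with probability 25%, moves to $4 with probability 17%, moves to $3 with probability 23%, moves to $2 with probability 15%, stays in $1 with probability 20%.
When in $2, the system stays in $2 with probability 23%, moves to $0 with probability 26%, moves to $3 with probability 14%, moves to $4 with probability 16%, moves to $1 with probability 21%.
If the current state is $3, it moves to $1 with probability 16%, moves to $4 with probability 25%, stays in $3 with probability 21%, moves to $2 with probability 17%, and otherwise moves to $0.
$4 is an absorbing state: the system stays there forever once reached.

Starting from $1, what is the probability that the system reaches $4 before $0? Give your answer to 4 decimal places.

Let h(s) be the probability of absorption at $4 starting from transient state s. Then h($4) = 1 and h($0) = 0. By first-step analysis:
h($1) = 0.25·0 + 0.2·h($1) + 0.15·h($2) + 0.23·h($3) + 0.17·1
h($2) = 0.26·0 + 0.21·h($1) + 0.23·h($2) + 0.14·h($3) + 0.16·1
h($3) = 0.21·0 + 0.16·h($1) + 0.17·h($2) + 0.21·h($3) + 0.25·1
Solving: h($1) = 0.4322, h($2) = 0.4154, h($3) = 0.4934.
Starting from $1, the probability is 0.4322.

0.4322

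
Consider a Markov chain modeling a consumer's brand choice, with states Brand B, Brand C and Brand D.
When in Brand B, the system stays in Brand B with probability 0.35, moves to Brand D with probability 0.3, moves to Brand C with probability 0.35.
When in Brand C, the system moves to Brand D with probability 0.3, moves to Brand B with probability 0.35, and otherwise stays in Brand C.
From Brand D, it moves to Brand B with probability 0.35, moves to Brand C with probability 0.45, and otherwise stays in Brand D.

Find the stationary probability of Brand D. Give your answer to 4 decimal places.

0.2727

Let the stationary distribution be π with π = πP and π_1 + π_2 + π_3 = 1.
π_1 = 0.35·π_1 + 0.35·π_2 + 0.35·π_3
π_2 = 0.35·π_1 + 0.35·π_2 + 0.45·π_3
Solving with the normalization constraint gives π = (0.3500, 0.3773, 0.2727).
So the stationary probability of Brand D is 0.2727.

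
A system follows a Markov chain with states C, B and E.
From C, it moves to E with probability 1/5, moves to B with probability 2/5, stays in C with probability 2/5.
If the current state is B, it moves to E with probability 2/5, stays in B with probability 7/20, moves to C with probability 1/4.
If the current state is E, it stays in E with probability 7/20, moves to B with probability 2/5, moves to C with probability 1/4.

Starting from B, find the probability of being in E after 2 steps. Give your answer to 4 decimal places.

0.3300

Sum over the intermediate state after 1 step:
P = P(B→C)·P(C→E) + P(B→B)·P(B→E) + P(B→E)·P(E→E)
  = 0.25×0.2 + 0.35×0.4 + 0.4×0.35
  = 0.0500 + 0.1400 + 0.1400 = 0.3300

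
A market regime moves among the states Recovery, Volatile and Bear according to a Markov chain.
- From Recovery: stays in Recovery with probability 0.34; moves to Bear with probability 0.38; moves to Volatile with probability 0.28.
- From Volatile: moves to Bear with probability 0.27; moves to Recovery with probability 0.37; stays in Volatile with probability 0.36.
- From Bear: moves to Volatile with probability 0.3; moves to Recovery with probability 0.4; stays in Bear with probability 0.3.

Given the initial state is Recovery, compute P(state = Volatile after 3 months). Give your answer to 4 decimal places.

Propagate the distribution vector 3 months from Recovery.
After 0 months: (1.0000, 0.0000, 0.0000)
After 1 month: (0.3400, 0.2800, 0.3800)
After 2 months: (0.3712, 0.3100, 0.3188)
After 3 months: (0.3684, 0.3112, 0.3204)
P(in Volatile after 3 months) = 0.3112

0.3112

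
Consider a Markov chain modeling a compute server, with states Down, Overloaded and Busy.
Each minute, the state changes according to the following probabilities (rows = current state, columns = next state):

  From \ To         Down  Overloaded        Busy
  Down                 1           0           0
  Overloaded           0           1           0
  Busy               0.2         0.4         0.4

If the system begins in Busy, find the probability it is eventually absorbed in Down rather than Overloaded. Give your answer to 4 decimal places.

Let h(s) be the probability of absorption at Down starting from transient state s. Then h(Down) = 1 and h(Overloaded) = 0. By first-step analysis:
h(Busy) = 0.2·1 + 0.4·0 + 0.4·h(Busy)
Solving: h(Busy) = 0.3333.
Starting from Busy, the probability is 0.3333.

0.3333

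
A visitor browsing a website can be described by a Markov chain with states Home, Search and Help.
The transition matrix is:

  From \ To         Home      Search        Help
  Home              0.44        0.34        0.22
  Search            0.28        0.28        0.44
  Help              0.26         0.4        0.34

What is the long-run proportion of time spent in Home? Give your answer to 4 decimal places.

Let the stationary distribution be π with π = πP and π_1 + π_2 + π_3 = 1.
π_1 = 0.44·π_1 + 0.28·π_2 + 0.26·π_3
π_2 = 0.34·π_1 + 0.28·π_2 + 0.4·π_3
Solving with the normalization constraint gives π = (0.3254, 0.3397, 0.3349).
So the stationary probability of Home is 0.3254.

0.3254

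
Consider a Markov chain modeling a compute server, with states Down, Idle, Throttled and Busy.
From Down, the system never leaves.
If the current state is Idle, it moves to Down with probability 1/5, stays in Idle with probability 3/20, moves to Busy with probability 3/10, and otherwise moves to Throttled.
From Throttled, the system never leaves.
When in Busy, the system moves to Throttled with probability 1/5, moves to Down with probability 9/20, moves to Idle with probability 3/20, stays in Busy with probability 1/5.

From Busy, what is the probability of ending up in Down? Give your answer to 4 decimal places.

Let h(s) be the probability of absorption at Down starting from transient state s. Then h(Down) = 1 and h(Throttled) = 0. By first-step analysis:
h(Idle) = 0.2·1 + 0.15·h(Idle) + 0.35·0 + 0.3·h(Busy)
h(Busy) = 0.45·1 + 0.15·h(Idle) + 0.2·0 + 0.2·h(Busy)
Solving: h(Idle) = 0.4646, h(Busy) = 0.6496.
Starting from Busy, the probability is 0.6496.

0.6496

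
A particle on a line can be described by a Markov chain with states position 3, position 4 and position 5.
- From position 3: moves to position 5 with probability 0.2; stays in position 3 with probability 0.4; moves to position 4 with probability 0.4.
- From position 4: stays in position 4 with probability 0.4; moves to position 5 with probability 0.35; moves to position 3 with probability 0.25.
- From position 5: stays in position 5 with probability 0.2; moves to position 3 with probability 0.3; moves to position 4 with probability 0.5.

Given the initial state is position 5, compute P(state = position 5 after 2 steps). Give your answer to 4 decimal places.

0.2750

Sum over the intermediate state after 1 step:
P = P(position 5→position 3)·P(position 3→position 5) + P(position 5→position 4)·P(position 4→position 5) + P(position 5→position 5)·P(position 5→position 5)
  = 0.3×0.2 + 0.5×0.35 + 0.2×0.2
  = 0.0600 + 0.1750 + 0.0400 = 0.2750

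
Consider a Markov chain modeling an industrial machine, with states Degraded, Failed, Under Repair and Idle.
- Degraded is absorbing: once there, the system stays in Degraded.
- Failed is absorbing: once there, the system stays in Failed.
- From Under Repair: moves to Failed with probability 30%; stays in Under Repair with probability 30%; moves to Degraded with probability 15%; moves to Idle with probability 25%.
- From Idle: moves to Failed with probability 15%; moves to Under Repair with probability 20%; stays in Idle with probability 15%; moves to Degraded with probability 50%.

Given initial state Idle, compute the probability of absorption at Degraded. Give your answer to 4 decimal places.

0.6972

Let h(s) be the probability of absorption at Degraded starting from transient state s. Then h(Degraded) = 1 and h(Failed) = 0. By first-step analysis:
h(Under Repair) = 0.15·1 + 0.3·0 + 0.3·h(Under Repair) + 0.25·h(Idle)
h(Idle) = 0.5·1 + 0.15·0 + 0.2·h(Under Repair) + 0.15·h(Idle)
Solving: h(Under Repair) = 0.4633, h(Idle) = 0.6972.
Starting from Idle, the probability is 0.6972.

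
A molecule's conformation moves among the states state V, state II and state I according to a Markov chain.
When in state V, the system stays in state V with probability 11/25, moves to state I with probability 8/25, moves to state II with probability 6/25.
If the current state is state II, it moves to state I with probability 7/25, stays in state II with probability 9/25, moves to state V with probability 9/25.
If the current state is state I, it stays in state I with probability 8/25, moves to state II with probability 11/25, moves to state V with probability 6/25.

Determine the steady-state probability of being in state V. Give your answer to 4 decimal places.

Let the stationary distribution be π with π = πP and π_1 + π_2 + π_3 = 1.
π_1 = 0.44·π_1 + 0.36·π_2 + 0.24·π_3
π_2 = 0.24·π_1 + 0.36·π_2 + 0.44·π_3
Solving with the normalization constraint gives π = (0.3514, 0.3423, 0.3063).
So the stationary probability of state V is 0.3514.

0.3514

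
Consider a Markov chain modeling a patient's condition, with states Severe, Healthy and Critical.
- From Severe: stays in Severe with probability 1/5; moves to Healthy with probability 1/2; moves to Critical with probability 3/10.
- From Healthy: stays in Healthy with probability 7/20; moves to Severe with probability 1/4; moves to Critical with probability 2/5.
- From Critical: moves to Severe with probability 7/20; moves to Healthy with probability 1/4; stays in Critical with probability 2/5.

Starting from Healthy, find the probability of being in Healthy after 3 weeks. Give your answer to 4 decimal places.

0.3541

Propagate the distribution vector 3 weeks from Healthy.
After 0 weeks: (0.0000, 1.0000, 0.0000)
After 1 week: (0.2500, 0.3500, 0.4000)
After 2 weeks: (0.2775, 0.3475, 0.3750)
After 3 weeks: (0.2736, 0.3541, 0.3723)
P(in Healthy after 3 weeks) = 0.3541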